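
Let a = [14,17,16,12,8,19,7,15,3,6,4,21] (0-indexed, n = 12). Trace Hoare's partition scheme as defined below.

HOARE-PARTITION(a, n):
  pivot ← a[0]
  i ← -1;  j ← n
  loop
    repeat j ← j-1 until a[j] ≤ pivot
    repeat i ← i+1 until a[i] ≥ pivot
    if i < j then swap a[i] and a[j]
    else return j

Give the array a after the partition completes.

[4,6,3,12,8,7,19,15,16,17,14,21]

pivot = a[0] = 14; i = -1, j = 12
j→10 (a[10]=4≤14), i→0 (a[0]=14≥14); i<j, swap → [4,17,16,12,8,19,7,15,3,6,14,21]
j→9 (a[9]=6≤14), i→1 (a[1]=17≥14); i<j, swap → [4,6,16,12,8,19,7,15,3,17,14,21]
j→8 (a[8]=3≤14), i→2 (a[2]=16≥14); i<j, swap → [4,6,3,12,8,19,7,15,16,17,14,21]
j→6 (a[6]=7≤14), i→5 (a[5]=19≥14); i<j, swap → [4,6,3,12,8,7,19,15,16,17,14,21]
j→5, i→6; i≥j, return j=5. a = [4,6,3,12,8,7,19,15,16,17,14,21]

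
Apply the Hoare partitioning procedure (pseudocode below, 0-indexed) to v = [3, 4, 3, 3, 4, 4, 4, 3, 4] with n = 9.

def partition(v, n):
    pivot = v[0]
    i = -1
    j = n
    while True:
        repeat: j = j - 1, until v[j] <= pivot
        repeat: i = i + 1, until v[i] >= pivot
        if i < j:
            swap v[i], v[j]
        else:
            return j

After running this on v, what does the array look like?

pivot = v[0] = 3; i = -1, j = 9
j→7 (v[7]=3≤3), i→0 (v[0]=3≥3); i<j, swap → [3, 4, 3, 3, 4, 4, 4, 3, 4]
j→3 (v[3]=3≤3), i→1 (v[1]=4≥3); i<j, swap → [3, 3, 3, 4, 4, 4, 4, 3, 4]
j→2, i→2; i≥j, return j=2. v = [3, 3, 3, 4, 4, 4, 4, 3, 4]

[3, 3, 3, 4, 4, 4, 4, 3, 4]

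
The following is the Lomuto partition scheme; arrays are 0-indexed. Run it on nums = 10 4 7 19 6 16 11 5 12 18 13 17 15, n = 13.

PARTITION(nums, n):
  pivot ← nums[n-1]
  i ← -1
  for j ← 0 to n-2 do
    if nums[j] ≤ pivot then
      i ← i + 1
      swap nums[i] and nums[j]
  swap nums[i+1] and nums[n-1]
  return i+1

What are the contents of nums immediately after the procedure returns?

pivot = nums[12] = 15; i = -1
j=0: nums[0]=10 ≤ 15 → i=0, swap nums[0],nums[0] (no change) → 10 4 7 19 6 16 11 5 12 18 13 17 15
j=1: nums[1]=4 ≤ 15 → i=1, swap nums[1],nums[1] (no change) → 10 4 7 19 6 16 11 5 12 18 13 17 15
j=2: nums[2]=7 ≤ 15 → i=2, swap nums[2],nums[2] (no change) → 10 4 7 19 6 16 11 5 12 18 13 17 15
j=3: nums[3]=19 > 15 → no swap
j=4: nums[4]=6 ≤ 15 → i=3, swap nums[3],nums[4] → 10 4 7 6 19 16 11 5 12 18 13 17 15
j=5: nums[5]=16 > 15 → no swap
j=6: nums[6]=11 ≤ 15 → i=4, swap nums[4],nums[6] → 10 4 7 6 11 16 19 5 12 18 13 17 15
j=7: nums[7]=5 ≤ 15 → i=5, swap nums[5],nums[7] → 10 4 7 6 11 5 19 16 12 18 13 17 15
j=8: nums[8]=12 ≤ 15 → i=6, swap nums[6],nums[8] → 10 4 7 6 11 5 12 16 19 18 13 17 15
j=9: nums[9]=18 > 15 → no swap
j=10: nums[10]=13 ≤ 15 → i=7, swap nums[7],nums[10] → 10 4 7 6 11 5 12 13 19 18 16 17 15
j=11: nums[11]=17 > 15 → no swap
final swap nums[8],nums[12] → 10 4 7 6 11 5 12 13 15 18 16 17 19; return 8

10 4 7 6 11 5 12 13 15 18 16 17 19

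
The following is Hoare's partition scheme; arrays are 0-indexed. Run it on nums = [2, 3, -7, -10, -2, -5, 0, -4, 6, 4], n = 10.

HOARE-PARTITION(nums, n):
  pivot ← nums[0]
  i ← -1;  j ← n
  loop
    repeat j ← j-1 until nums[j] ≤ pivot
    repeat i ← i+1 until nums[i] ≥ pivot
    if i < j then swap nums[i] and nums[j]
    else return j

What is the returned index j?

pivot = nums[0] = 2; i = -1, j = 10
j→7 (nums[7]=-4≤2), i→0 (nums[0]=2≥2); i<j, swap → [-4, 3, -7, -10, -2, -5, 0, 2, 6, 4]
j→6 (nums[6]=0≤2), i→1 (nums[1]=3≥2); i<j, swap → [-4, 0, -7, -10, -2, -5, 3, 2, 6, 4]
j→5, i→6; i≥j, return j=5. nums = [-4, 0, -7, -10, -2, -5, 3, 2, 6, 4]

5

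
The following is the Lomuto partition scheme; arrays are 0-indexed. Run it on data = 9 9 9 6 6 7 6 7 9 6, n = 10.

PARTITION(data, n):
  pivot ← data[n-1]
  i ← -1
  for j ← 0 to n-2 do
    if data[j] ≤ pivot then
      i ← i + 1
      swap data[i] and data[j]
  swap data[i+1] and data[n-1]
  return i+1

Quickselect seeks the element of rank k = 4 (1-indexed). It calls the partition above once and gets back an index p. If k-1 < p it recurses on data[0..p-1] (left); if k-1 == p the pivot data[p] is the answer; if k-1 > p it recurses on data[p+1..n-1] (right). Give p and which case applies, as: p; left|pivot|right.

3; pivot

pivot = data[9] = 6; i = -1
j=0: data[0]=9 > 6 → no swap
j=1: data[1]=9 > 6 → no swap
j=2: data[2]=9 > 6 → no swap
j=3: data[3]=6 ≤ 6 → i=0, swap data[0],data[3] → 6 9 9 9 6 7 6 7 9 6
j=4: data[4]=6 ≤ 6 → i=1, swap data[1],data[4] → 6 6 9 9 9 7 6 7 9 6
j=5: data[5]=7 > 6 → no swap
j=6: data[6]=6 ≤ 6 → i=2, swap data[2],data[6] → 6 6 6 9 9 7 9 7 9 6
j=7: data[7]=7 > 6 → no swap
j=8: data[8]=9 > 6 → no swap
final swap data[3],data[9] → 6 6 6 6 9 7 9 7 9 9; return 3
p = 3; k-1 = 3 == 3 ⇒ pivot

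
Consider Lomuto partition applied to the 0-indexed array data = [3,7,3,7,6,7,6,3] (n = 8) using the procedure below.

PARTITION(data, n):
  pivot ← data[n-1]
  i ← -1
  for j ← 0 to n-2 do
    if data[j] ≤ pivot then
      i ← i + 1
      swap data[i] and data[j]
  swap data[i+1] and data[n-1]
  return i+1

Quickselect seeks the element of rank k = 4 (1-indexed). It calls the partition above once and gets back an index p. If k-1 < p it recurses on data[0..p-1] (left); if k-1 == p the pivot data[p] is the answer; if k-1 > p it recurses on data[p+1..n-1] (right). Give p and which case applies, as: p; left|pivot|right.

pivot = data[7] = 3; i = -1
j=0: data[0]=3 ≤ 3 → i=0, swap data[0],data[0] (no change) → [3,7,3,7,6,7,6,3]
j=1: data[1]=7 > 3 → no swap
j=2: data[2]=3 ≤ 3 → i=1, swap data[1],data[2] → [3,3,7,7,6,7,6,3]
j=3: data[3]=7 > 3 → no swap
j=4: data[4]=6 > 3 → no swap
j=5: data[5]=7 > 3 → no swap
j=6: data[6]=6 > 3 → no swap
final swap data[2],data[7] → [3,3,3,7,6,7,6,7]; return 2
p = 2; k-1 = 3 > 2 ⇒ right

2; right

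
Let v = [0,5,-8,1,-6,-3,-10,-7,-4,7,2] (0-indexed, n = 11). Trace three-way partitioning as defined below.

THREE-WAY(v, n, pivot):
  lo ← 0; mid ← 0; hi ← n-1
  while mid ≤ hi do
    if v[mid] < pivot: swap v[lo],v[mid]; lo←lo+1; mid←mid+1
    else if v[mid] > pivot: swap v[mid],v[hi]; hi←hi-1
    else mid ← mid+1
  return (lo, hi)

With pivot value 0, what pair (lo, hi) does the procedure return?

lo=0 mid=0 hi=10
0=0: mid=1
5>0: swap(1,10), hi=9 ⇒ [0,2,-8,1,-6,-3,-10,-7,-4,7,5]
2>0: swap(1,9), hi=8 ⇒ [0,7,-8,1,-6,-3,-10,-7,-4,2,5]
7>0: swap(1,8), hi=7 ⇒ [0,-4,-8,1,-6,-3,-10,-7,7,2,5]
-4<0: swap(0,1), lo=1 mid=2 ⇒ [-4,0,-8,1,-6,-3,-10,-7,7,2,5]
-8<0: swap(1,2), lo=2 mid=3 ⇒ [-4,-8,0,1,-6,-3,-10,-7,7,2,5]
1>0: swap(3,7), hi=6 ⇒ [-4,-8,0,-7,-6,-3,-10,1,7,2,5]
-7<0: swap(2,3), lo=3 mid=4 ⇒ [-4,-8,-7,0,-6,-3,-10,1,7,2,5]
-6<0: swap(3,4), lo=4 mid=5 ⇒ [-4,-8,-7,-6,0,-3,-10,1,7,2,5]
-3<0: swap(4,5), lo=5 mid=6 ⇒ [-4,-8,-7,-6,-3,0,-10,1,7,2,5]
-10<0: swap(5,6), lo=6 mid=7 ⇒ [-4,-8,-7,-6,-3,-10,0,1,7,2,5]
done. lo=6 hi=6; v=[-4,-8,-7,-6,-3,-10,0,1,7,2,5]

(6, 6)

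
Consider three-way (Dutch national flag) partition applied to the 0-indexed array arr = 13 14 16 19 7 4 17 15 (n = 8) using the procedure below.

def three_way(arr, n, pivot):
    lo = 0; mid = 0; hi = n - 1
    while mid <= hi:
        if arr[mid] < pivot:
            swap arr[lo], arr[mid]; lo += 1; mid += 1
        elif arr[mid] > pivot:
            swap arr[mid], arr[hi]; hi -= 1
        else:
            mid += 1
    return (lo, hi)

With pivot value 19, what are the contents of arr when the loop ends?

pivot = 19; lo=0, mid=0, hi=7
arr[mid]=13<19: swap arr[0],arr[0]; lo=1,mid=1 → 13 14 16 19 7 4 17 15
arr[mid]=14<19: swap arr[1],arr[1]; lo=2,mid=2 → 13 14 16 19 7 4 17 15
arr[mid]=16<19: swap arr[2],arr[2]; lo=3,mid=3 → 13 14 16 19 7 4 17 15
arr[mid]=19=19: mid=4
arr[mid]=7<19: swap arr[3],arr[4]; lo=4,mid=5 → 13 14 16 7 19 4 17 15
arr[mid]=4<19: swap arr[4],arr[5]; lo=5,mid=6 → 13 14 16 7 4 19 17 15
arr[mid]=17<19: swap arr[5],arr[6]; lo=6,mid=7 → 13 14 16 7 4 17 19 15
arr[mid]=15<19: swap arr[6],arr[7]; lo=7,mid=8 → 13 14 16 7 4 17 15 19
end: lo=7, hi=7; arr = 13 14 16 7 4 17 15 19

13 14 16 7 4 17 15 19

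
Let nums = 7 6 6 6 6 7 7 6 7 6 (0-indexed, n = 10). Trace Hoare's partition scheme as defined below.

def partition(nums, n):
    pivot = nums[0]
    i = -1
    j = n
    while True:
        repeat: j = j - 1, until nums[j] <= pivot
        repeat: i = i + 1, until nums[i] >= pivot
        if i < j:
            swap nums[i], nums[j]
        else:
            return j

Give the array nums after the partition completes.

6 6 6 6 6 7 6 7 7 7

pivot = nums[0] = 7; i = -1, j = 10
j→9 (nums[9]=6≤7), i→0 (nums[0]=7≥7); i<j, swap → 6 6 6 6 6 7 7 6 7 7
j→8 (nums[8]=7≤7), i→5 (nums[5]=7≥7); i<j, swap → 6 6 6 6 6 7 7 6 7 7
j→7 (nums[7]=6≤7), i→6 (nums[6]=7≥7); i<j, swap → 6 6 6 6 6 7 6 7 7 7
j→6, i→7; i≥j, return j=6. nums = 6 6 6 6 6 7 6 7 7 7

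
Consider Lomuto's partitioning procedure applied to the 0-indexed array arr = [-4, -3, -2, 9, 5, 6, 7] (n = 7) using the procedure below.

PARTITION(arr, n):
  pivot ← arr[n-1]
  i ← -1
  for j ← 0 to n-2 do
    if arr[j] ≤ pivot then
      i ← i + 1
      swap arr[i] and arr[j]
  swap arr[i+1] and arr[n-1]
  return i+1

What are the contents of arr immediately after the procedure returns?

pivot=7, i=-1
j=0: -4≤7, i=0, swap(0,0) ⇒ [-4, -3, -2, 9, 5, 6, 7]
j=1: -3≤7, i=1, swap(1,1) ⇒ [-4, -3, -2, 9, 5, 6, 7]
j=2: -2≤7, i=2, swap(2,2) ⇒ [-4, -3, -2, 9, 5, 6, 7]
j=3: 9>7, skip
j=4: 5≤7, i=3, swap(3,4) ⇒ [-4, -3, -2, 5, 9, 6, 7]
j=5: 6≤7, i=4, swap(4,5) ⇒ [-4, -3, -2, 5, 6, 9, 7]
swap(5,6) ⇒ [-4, -3, -2, 5, 6, 7, 9]; return 5

[-4, -3, -2, 5, 6, 7, 9]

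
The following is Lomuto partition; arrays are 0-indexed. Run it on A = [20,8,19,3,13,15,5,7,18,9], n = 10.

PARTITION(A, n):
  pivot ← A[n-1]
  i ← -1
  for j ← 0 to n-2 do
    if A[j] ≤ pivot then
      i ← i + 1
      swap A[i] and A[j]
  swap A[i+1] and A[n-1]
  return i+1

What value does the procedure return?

pivot = A[9] = 9; i = -1
j=0: A[0]=20 > 9 → no swap
j=1: A[1]=8 ≤ 9 → i=0, swap A[0],A[1] → [8,20,19,3,13,15,5,7,18,9]
j=2: A[2]=19 > 9 → no swap
j=3: A[3]=3 ≤ 9 → i=1, swap A[1],A[3] → [8,3,19,20,13,15,5,7,18,9]
j=4: A[4]=13 > 9 → no swap
j=5: A[5]=15 > 9 → no swap
j=6: A[6]=5 ≤ 9 → i=2, swap A[2],A[6] → [8,3,5,20,13,15,19,7,18,9]
j=7: A[7]=7 ≤ 9 → i=3, swap A[3],A[7] → [8,3,5,7,13,15,19,20,18,9]
j=8: A[8]=18 > 9 → no swap
final swap A[4],A[9] → [8,3,5,7,9,15,19,20,18,13]; return 4

4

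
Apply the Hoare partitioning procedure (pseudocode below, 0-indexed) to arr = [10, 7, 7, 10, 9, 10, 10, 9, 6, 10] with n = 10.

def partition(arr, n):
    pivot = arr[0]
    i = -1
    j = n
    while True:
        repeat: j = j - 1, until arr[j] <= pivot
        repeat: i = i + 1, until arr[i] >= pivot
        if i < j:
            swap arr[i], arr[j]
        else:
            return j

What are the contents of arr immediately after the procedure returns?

pivot = arr[0] = 10; i = -1, j = 10
j→9 (arr[9]=10≤10), i→0 (arr[0]=10≥10); i<j, swap → [10, 7, 7, 10, 9, 10, 10, 9, 6, 10]
j→8 (arr[8]=6≤10), i→3 (arr[3]=10≥10); i<j, swap → [10, 7, 7, 6, 9, 10, 10, 9, 10, 10]
j→7 (arr[7]=9≤10), i→5 (arr[5]=10≥10); i<j, swap → [10, 7, 7, 6, 9, 9, 10, 10, 10, 10]
j→6, i→6; i≥j, return j=6. arr = [10, 7, 7, 6, 9, 9, 10, 10, 10, 10]

[10, 7, 7, 6, 9, 9, 10, 10, 10, 10]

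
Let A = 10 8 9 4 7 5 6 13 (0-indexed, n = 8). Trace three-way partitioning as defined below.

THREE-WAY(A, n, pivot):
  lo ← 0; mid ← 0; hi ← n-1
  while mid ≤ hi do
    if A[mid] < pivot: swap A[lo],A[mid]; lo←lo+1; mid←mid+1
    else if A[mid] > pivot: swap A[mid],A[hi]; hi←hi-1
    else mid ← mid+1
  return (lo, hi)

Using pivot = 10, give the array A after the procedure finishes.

8 9 4 7 5 6 10 13

pivot = 10; lo=0, mid=0, hi=7
A[mid]=10=10: mid=1
A[mid]=8<10: swap A[0],A[1]; lo=1,mid=2 → 8 10 9 4 7 5 6 13
A[mid]=9<10: swap A[1],A[2]; lo=2,mid=3 → 8 9 10 4 7 5 6 13
A[mid]=4<10: swap A[2],A[3]; lo=3,mid=4 → 8 9 4 10 7 5 6 13
A[mid]=7<10: swap A[3],A[4]; lo=4,mid=5 → 8 9 4 7 10 5 6 13
A[mid]=5<10: swap A[4],A[5]; lo=5,mid=6 → 8 9 4 7 5 10 6 13
A[mid]=6<10: swap A[5],A[6]; lo=6,mid=7 → 8 9 4 7 5 6 10 13
A[mid]=13>10: swap A[7],A[7]; hi=6 → 8 9 4 7 5 6 10 13
end: lo=6, hi=6; A = 8 9 4 7 5 6 10 13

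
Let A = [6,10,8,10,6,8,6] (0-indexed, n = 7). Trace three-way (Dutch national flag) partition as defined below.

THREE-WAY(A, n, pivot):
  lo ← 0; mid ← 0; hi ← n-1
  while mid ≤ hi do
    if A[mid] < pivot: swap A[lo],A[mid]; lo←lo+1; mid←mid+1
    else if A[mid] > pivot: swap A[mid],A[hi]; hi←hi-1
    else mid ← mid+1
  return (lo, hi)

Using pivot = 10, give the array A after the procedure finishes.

[6,8,6,8,6,10,10]

lo=0 mid=0 hi=6
6<10: swap(0,0), lo=1 mid=1 ⇒ [6,10,8,10,6,8,6]
10=10: mid=2
8<10: swap(1,2), lo=2 mid=3 ⇒ [6,8,10,10,6,8,6]
10=10: mid=4
6<10: swap(2,4), lo=3 mid=5 ⇒ [6,8,6,10,10,8,6]
8<10: swap(3,5), lo=4 mid=6 ⇒ [6,8,6,8,10,10,6]
6<10: swap(4,6), lo=5 mid=7 ⇒ [6,8,6,8,6,10,10]
done. lo=5 hi=6; A=[6,8,6,8,6,10,10]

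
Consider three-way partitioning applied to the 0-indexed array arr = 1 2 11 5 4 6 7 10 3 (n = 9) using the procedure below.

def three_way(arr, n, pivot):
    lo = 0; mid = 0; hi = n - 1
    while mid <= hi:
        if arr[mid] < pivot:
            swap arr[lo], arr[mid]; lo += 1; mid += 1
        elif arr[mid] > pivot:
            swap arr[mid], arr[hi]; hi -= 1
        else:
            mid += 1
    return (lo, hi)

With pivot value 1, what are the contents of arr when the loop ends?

1 11 5 4 6 7 10 3 2

lo=0 mid=0 hi=8
1=1: mid=1
2>1: swap(1,8), hi=7 ⇒ 1 3 11 5 4 6 7 10 2
3>1: swap(1,7), hi=6 ⇒ 1 10 11 5 4 6 7 3 2
10>1: swap(1,6), hi=5 ⇒ 1 7 11 5 4 6 10 3 2
7>1: swap(1,5), hi=4 ⇒ 1 6 11 5 4 7 10 3 2
6>1: swap(1,4), hi=3 ⇒ 1 4 11 5 6 7 10 3 2
4>1: swap(1,3), hi=2 ⇒ 1 5 11 4 6 7 10 3 2
5>1: swap(1,2), hi=1 ⇒ 1 11 5 4 6 7 10 3 2
11>1: swap(1,1), hi=0 ⇒ 1 11 5 4 6 7 10 3 2
done. lo=0 hi=0; arr=1 11 5 4 6 7 10 3 2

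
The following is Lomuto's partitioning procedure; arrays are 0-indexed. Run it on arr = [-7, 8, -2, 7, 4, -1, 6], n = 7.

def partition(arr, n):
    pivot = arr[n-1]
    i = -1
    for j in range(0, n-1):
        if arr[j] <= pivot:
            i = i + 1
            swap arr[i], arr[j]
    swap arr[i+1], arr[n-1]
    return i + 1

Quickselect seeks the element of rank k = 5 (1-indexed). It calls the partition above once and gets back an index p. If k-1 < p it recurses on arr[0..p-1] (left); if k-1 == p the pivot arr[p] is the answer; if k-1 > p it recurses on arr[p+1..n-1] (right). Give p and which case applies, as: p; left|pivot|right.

pivot=6, i=-1
j=0: -7≤6, i=0, swap(0,0) ⇒ [-7, 8, -2, 7, 4, -1, 6]
j=1: 8>6, skip
j=2: -2≤6, i=1, swap(1,2) ⇒ [-7, -2, 8, 7, 4, -1, 6]
j=3: 7>6, skip
j=4: 4≤6, i=2, swap(2,4) ⇒ [-7, -2, 4, 7, 8, -1, 6]
j=5: -1≤6, i=3, swap(3,5) ⇒ [-7, -2, 4, -1, 8, 7, 6]
swap(4,6) ⇒ [-7, -2, 4, -1, 6, 7, 8]; return 4
p = 4; k-1 = 4 == 4 ⇒ pivot

4; pivot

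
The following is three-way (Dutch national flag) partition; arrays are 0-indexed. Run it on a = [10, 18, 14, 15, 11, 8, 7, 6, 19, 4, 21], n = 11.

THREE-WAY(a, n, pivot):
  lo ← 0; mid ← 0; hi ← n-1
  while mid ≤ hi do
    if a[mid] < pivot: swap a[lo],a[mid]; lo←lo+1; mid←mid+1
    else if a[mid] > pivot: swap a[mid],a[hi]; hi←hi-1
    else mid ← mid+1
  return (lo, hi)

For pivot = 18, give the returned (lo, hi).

lo=0 mid=0 hi=10
10<18: swap(0,0), lo=1 mid=1 ⇒ [10, 18, 14, 15, 11, 8, 7, 6, 19, 4, 21]
18=18: mid=2
14<18: swap(1,2), lo=2 mid=3 ⇒ [10, 14, 18, 15, 11, 8, 7, 6, 19, 4, 21]
15<18: swap(2,3), lo=3 mid=4 ⇒ [10, 14, 15, 18, 11, 8, 7, 6, 19, 4, 21]
11<18: swap(3,4), lo=4 mid=5 ⇒ [10, 14, 15, 11, 18, 8, 7, 6, 19, 4, 21]
8<18: swap(4,5), lo=5 mid=6 ⇒ [10, 14, 15, 11, 8, 18, 7, 6, 19, 4, 21]
7<18: swap(5,6), lo=6 mid=7 ⇒ [10, 14, 15, 11, 8, 7, 18, 6, 19, 4, 21]
6<18: swap(6,7), lo=7 mid=8 ⇒ [10, 14, 15, 11, 8, 7, 6, 18, 19, 4, 21]
19>18: swap(8,10), hi=9 ⇒ [10, 14, 15, 11, 8, 7, 6, 18, 21, 4, 19]
21>18: swap(8,9), hi=8 ⇒ [10, 14, 15, 11, 8, 7, 6, 18, 4, 21, 19]
4<18: swap(7,8), lo=8 mid=9 ⇒ [10, 14, 15, 11, 8, 7, 6, 4, 18, 21, 19]
done. lo=8 hi=8; a=[10, 14, 15, 11, 8, 7, 6, 4, 18, 21, 19]

(8, 8)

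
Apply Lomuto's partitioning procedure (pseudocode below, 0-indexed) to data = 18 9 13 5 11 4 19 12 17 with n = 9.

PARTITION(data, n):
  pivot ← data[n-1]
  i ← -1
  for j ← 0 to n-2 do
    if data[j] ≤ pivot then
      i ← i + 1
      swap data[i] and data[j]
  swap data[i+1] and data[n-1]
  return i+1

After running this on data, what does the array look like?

pivot=17, i=-1
j=0: 18>17, skip
j=1: 9≤17, i=0, swap(0,1) ⇒ 9 18 13 5 11 4 19 12 17
j=2: 13≤17, i=1, swap(1,2) ⇒ 9 13 18 5 11 4 19 12 17
j=3: 5≤17, i=2, swap(2,3) ⇒ 9 13 5 18 11 4 19 12 17
j=4: 11≤17, i=3, swap(3,4) ⇒ 9 13 5 11 18 4 19 12 17
j=5: 4≤17, i=4, swap(4,5) ⇒ 9 13 5 11 4 18 19 12 17
j=6: 19>17, skip
j=7: 12≤17, i=5, swap(5,7) ⇒ 9 13 5 11 4 12 19 18 17
swap(6,8) ⇒ 9 13 5 11 4 12 17 18 19; return 6

9 13 5 11 4 12 17 18 19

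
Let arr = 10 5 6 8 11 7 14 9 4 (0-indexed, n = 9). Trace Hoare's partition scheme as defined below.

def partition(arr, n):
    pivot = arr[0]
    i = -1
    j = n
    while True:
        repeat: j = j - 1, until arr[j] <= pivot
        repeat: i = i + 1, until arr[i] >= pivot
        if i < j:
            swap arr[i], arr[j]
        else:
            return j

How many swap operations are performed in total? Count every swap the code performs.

pivot = arr[0] = 10; i = -1, j = 9
j→8 (arr[8]=4≤10), i→0 (arr[0]=10≥10); i<j, swap → 4 5 6 8 11 7 14 9 10
j→7 (arr[7]=9≤10), i→4 (arr[4]=11≥10); i<j, swap → 4 5 6 8 9 7 14 11 10
j→5, i→6; i≥j, return j=5. arr = 4 5 6 8 9 7 14 11 10

2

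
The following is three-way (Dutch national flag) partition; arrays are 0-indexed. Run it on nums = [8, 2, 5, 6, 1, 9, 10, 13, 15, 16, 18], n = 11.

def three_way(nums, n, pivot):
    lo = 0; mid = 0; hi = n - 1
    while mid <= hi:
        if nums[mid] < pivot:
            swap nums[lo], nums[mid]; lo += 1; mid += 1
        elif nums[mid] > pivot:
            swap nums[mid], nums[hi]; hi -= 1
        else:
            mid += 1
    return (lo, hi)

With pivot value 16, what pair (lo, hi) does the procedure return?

pivot = 16; lo=0, mid=0, hi=10
nums[mid]=8<16: swap nums[0],nums[0]; lo=1,mid=1 → [8, 2, 5, 6, 1, 9, 10, 13, 15, 16, 18]
nums[mid]=2<16: swap nums[1],nums[1]; lo=2,mid=2 → [8, 2, 5, 6, 1, 9, 10, 13, 15, 16, 18]
nums[mid]=5<16: swap nums[2],nums[2]; lo=3,mid=3 → [8, 2, 5, 6, 1, 9, 10, 13, 15, 16, 18]
nums[mid]=6<16: swap nums[3],nums[3]; lo=4,mid=4 → [8, 2, 5, 6, 1, 9, 10, 13, 15, 16, 18]
nums[mid]=1<16: swap nums[4],nums[4]; lo=5,mid=5 → [8, 2, 5, 6, 1, 9, 10, 13, 15, 16, 18]
nums[mid]=9<16: swap nums[5],nums[5]; lo=6,mid=6 → [8, 2, 5, 6, 1, 9, 10, 13, 15, 16, 18]
nums[mid]=10<16: swap nums[6],nums[6]; lo=7,mid=7 → [8, 2, 5, 6, 1, 9, 10, 13, 15, 16, 18]
nums[mid]=13<16: swap nums[7],nums[7]; lo=8,mid=8 → [8, 2, 5, 6, 1, 9, 10, 13, 15, 16, 18]
nums[mid]=15<16: swap nums[8],nums[8]; lo=9,mid=9 → [8, 2, 5, 6, 1, 9, 10, 13, 15, 16, 18]
nums[mid]=16=16: mid=10
nums[mid]=18>16: swap nums[10],nums[10]; hi=9 → [8, 2, 5, 6, 1, 9, 10, 13, 15, 16, 18]
end: lo=9, hi=9; nums = [8, 2, 5, 6, 1, 9, 10, 13, 15, 16, 18]

(9, 9)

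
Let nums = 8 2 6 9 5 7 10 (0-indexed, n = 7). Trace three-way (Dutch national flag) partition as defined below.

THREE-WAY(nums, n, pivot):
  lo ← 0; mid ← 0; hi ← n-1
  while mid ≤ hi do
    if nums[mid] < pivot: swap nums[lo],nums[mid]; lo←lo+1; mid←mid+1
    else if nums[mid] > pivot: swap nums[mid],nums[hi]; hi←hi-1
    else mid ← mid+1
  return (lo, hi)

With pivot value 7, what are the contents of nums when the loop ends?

lo=0 mid=0 hi=6
8>7: swap(0,6), hi=5 ⇒ 10 2 6 9 5 7 8
10>7: swap(0,5), hi=4 ⇒ 7 2 6 9 5 10 8
7=7: mid=1
2<7: swap(0,1), lo=1 mid=2 ⇒ 2 7 6 9 5 10 8
6<7: swap(1,2), lo=2 mid=3 ⇒ 2 6 7 9 5 10 8
9>7: swap(3,4), hi=3 ⇒ 2 6 7 5 9 10 8
5<7: swap(2,3), lo=3 mid=4 ⇒ 2 6 5 7 9 10 8
done. lo=3 hi=3; nums=2 6 5 7 9 10 8

2 6 5 7 9 10 8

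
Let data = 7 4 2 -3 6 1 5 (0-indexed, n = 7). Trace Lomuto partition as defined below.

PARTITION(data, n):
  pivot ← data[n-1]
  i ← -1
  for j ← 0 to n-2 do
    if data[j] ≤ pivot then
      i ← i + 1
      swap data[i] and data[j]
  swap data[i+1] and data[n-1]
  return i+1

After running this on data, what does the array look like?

4 2 -3 1 5 7 6

pivot=5, i=-1
j=0: 7>5, skip
j=1: 4≤5, i=0, swap(0,1) ⇒ 4 7 2 -3 6 1 5
j=2: 2≤5, i=1, swap(1,2) ⇒ 4 2 7 -3 6 1 5
j=3: -3≤5, i=2, swap(2,3) ⇒ 4 2 -3 7 6 1 5
j=4: 6>5, skip
j=5: 1≤5, i=3, swap(3,5) ⇒ 4 2 -3 1 6 7 5
swap(4,6) ⇒ 4 2 -3 1 5 7 6; return 4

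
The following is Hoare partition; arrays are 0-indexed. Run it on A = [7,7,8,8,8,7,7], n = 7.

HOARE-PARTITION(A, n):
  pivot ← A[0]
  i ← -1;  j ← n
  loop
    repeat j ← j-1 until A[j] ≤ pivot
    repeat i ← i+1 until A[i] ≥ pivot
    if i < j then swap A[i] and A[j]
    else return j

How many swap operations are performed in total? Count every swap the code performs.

2

pivot = A[0] = 7; i = -1, j = 7
j→6 (A[6]=7≤7), i→0 (A[0]=7≥7); i<j, swap → [7,7,8,8,8,7,7]
j→5 (A[5]=7≤7), i→1 (A[1]=7≥7); i<j, swap → [7,7,8,8,8,7,7]
j→1, i→2; i≥j, return j=1. A = [7,7,8,8,8,7,7]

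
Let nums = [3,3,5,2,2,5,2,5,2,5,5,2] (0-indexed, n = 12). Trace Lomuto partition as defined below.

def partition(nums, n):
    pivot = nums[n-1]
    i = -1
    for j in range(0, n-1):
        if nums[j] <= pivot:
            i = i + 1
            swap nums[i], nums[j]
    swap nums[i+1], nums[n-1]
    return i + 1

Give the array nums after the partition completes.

pivot=2, i=-1
j=0: 3>2, skip
j=1: 3>2, skip
j=2: 5>2, skip
j=3: 2≤2, i=0, swap(0,3) ⇒ [2,3,5,3,2,5,2,5,2,5,5,2]
j=4: 2≤2, i=1, swap(1,4) ⇒ [2,2,5,3,3,5,2,5,2,5,5,2]
j=5: 5>2, skip
j=6: 2≤2, i=2, swap(2,6) ⇒ [2,2,2,3,3,5,5,5,2,5,5,2]
j=7: 5>2, skip
j=8: 2≤2, i=3, swap(3,8) ⇒ [2,2,2,2,3,5,5,5,3,5,5,2]
j=9: 5>2, skip
j=10: 5>2, skip
swap(4,11) ⇒ [2,2,2,2,2,5,5,5,3,5,5,3]; return 4

[2,2,2,2,2,5,5,5,3,5,5,3]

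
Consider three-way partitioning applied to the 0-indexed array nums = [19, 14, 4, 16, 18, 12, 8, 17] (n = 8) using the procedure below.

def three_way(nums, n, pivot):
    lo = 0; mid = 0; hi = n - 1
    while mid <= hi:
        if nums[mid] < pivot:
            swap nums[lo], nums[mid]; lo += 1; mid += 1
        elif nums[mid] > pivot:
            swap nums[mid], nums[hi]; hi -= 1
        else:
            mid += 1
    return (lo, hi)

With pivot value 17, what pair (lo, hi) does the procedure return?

lo=0 mid=0 hi=7
19>17: swap(0,7), hi=6 ⇒ [17, 14, 4, 16, 18, 12, 8, 19]
17=17: mid=1
14<17: swap(0,1), lo=1 mid=2 ⇒ [14, 17, 4, 16, 18, 12, 8, 19]
4<17: swap(1,2), lo=2 mid=3 ⇒ [14, 4, 17, 16, 18, 12, 8, 19]
16<17: swap(2,3), lo=3 mid=4 ⇒ [14, 4, 16, 17, 18, 12, 8, 19]
18>17: swap(4,6), hi=5 ⇒ [14, 4, 16, 17, 8, 12, 18, 19]
8<17: swap(3,4), lo=4 mid=5 ⇒ [14, 4, 16, 8, 17, 12, 18, 19]
12<17: swap(4,5), lo=5 mid=6 ⇒ [14, 4, 16, 8, 12, 17, 18, 19]
done. lo=5 hi=5; nums=[14, 4, 16, 8, 12, 17, 18, 19]

(5, 5)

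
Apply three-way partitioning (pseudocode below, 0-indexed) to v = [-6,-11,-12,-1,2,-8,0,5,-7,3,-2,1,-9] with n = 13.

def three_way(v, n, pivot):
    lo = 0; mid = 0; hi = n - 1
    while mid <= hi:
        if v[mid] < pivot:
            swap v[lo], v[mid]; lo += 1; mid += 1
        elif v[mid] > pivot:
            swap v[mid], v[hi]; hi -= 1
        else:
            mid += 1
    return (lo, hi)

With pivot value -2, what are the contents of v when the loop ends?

[-6,-11,-12,-9,-8,-7,-2,5,3,0,1,2,-1]

pivot = -2; lo=0, mid=0, hi=12
v[mid]=-6<-2: swap v[0],v[0]; lo=1,mid=1 → [-6,-11,-12,-1,2,-8,0,5,-7,3,-2,1,-9]
v[mid]=-11<-2: swap v[1],v[1]; lo=2,mid=2 → [-6,-11,-12,-1,2,-8,0,5,-7,3,-2,1,-9]
v[mid]=-12<-2: swap v[2],v[2]; lo=3,mid=3 → [-6,-11,-12,-1,2,-8,0,5,-7,3,-2,1,-9]
v[mid]=-1>-2: swap v[3],v[12]; hi=11 → [-6,-11,-12,-9,2,-8,0,5,-7,3,-2,1,-1]
v[mid]=-9<-2: swap v[3],v[3]; lo=4,mid=4 → [-6,-11,-12,-9,2,-8,0,5,-7,3,-2,1,-1]
v[mid]=2>-2: swap v[4],v[11]; hi=10 → [-6,-11,-12,-9,1,-8,0,5,-7,3,-2,2,-1]
v[mid]=1>-2: swap v[4],v[10]; hi=9 → [-6,-11,-12,-9,-2,-8,0,5,-7,3,1,2,-1]
v[mid]=-2=-2: mid=5
v[mid]=-8<-2: swap v[4],v[5]; lo=5,mid=6 → [-6,-11,-12,-9,-8,-2,0,5,-7,3,1,2,-1]
v[mid]=0>-2: swap v[6],v[9]; hi=8 → [-6,-11,-12,-9,-8,-2,3,5,-7,0,1,2,-1]
v[mid]=3>-2: swap v[6],v[8]; hi=7 → [-6,-11,-12,-9,-8,-2,-7,5,3,0,1,2,-1]
v[mid]=-7<-2: swap v[5],v[6]; lo=6,mid=7 → [-6,-11,-12,-9,-8,-7,-2,5,3,0,1,2,-1]
v[mid]=5>-2: swap v[7],v[7]; hi=6 → [-6,-11,-12,-9,-8,-7,-2,5,3,0,1,2,-1]
end: lo=6, hi=6; v = [-6,-11,-12,-9,-8,-7,-2,5,3,0,1,2,-1]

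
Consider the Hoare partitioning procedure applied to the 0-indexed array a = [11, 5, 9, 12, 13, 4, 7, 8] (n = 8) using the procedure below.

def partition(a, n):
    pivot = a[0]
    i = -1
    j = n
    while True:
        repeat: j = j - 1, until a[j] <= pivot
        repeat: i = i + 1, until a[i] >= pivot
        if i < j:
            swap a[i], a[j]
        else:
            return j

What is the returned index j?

4

pivot = a[0] = 11; i = -1, j = 8
j→7 (a[7]=8≤11), i→0 (a[0]=11≥11); i<j, swap → [8, 5, 9, 12, 13, 4, 7, 11]
j→6 (a[6]=7≤11), i→3 (a[3]=12≥11); i<j, swap → [8, 5, 9, 7, 13, 4, 12, 11]
j→5 (a[5]=4≤11), i→4 (a[4]=13≥11); i<j, swap → [8, 5, 9, 7, 4, 13, 12, 11]
j→4, i→5; i≥j, return j=4. a = [8, 5, 9, 7, 4, 13, 12, 11]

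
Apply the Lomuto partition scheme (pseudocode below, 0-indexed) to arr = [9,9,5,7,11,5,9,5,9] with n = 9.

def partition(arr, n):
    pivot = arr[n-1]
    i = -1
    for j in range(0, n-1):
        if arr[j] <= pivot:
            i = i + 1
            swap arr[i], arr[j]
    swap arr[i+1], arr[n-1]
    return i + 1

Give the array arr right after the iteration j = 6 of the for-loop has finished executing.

[9,9,5,7,5,9,11,5,9]

pivot = arr[8] = 9; i = -1
j=0: arr[0]=9 ≤ 9 → i=0, swap arr[0],arr[0] (no change) → [9,9,5,7,11,5,9,5,9]
j=1: arr[1]=9 ≤ 9 → i=1, swap arr[1],arr[1] (no change) → [9,9,5,7,11,5,9,5,9]
j=2: arr[2]=5 ≤ 9 → i=2, swap arr[2],arr[2] (no change) → [9,9,5,7,11,5,9,5,9]
j=3: arr[3]=7 ≤ 9 → i=3, swap arr[3],arr[3] (no change) → [9,9,5,7,11,5,9,5,9]
j=4: arr[4]=11 > 9 → no swap
j=5: arr[5]=5 ≤ 9 → i=4, swap arr[4],arr[5] → [9,9,5,7,5,11,9,5,9]
j=6: arr[6]=9 ≤ 9 → i=5, swap arr[5],arr[6] → [9,9,5,7,5,9,11,5,9]
(after j=6) arr = [9,9,5,7,5,9,11,5,9]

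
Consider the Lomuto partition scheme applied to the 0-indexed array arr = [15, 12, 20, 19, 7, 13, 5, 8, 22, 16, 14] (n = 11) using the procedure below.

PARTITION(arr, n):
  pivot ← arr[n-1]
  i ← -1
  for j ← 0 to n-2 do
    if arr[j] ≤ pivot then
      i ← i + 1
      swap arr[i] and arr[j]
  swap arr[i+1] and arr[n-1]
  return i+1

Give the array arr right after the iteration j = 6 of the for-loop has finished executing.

[12, 7, 13, 5, 15, 20, 19, 8, 22, 16, 14]

pivot = arr[10] = 14; i = -1
j=0: arr[0]=15 > 14 → no swap
j=1: arr[1]=12 ≤ 14 → i=0, swap arr[0],arr[1] → [12, 15, 20, 19, 7, 13, 5, 8, 22, 16, 14]
j=2: arr[2]=20 > 14 → no swap
j=3: arr[3]=19 > 14 → no swap
j=4: arr[4]=7 ≤ 14 → i=1, swap arr[1],arr[4] → [12, 7, 20, 19, 15, 13, 5, 8, 22, 16, 14]
j=5: arr[5]=13 ≤ 14 → i=2, swap arr[2],arr[5] → [12, 7, 13, 19, 15, 20, 5, 8, 22, 16, 14]
j=6: arr[6]=5 ≤ 14 → i=3, swap arr[3],arr[6] → [12, 7, 13, 5, 15, 20, 19, 8, 22, 16, 14]
(after j=6) arr = [12, 7, 13, 5, 15, 20, 19, 8, 22, 16, 14]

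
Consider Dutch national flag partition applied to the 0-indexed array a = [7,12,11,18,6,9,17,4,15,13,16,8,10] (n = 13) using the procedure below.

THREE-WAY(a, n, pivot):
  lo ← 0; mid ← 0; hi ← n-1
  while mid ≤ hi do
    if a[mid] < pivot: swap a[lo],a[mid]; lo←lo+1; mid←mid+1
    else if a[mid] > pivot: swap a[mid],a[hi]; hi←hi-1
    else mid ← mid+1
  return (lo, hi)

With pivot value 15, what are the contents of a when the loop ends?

pivot = 15; lo=0, mid=0, hi=12
a[mid]=7<15: swap a[0],a[0]; lo=1,mid=1 → [7,12,11,18,6,9,17,4,15,13,16,8,10]
a[mid]=12<15: swap a[1],a[1]; lo=2,mid=2 → [7,12,11,18,6,9,17,4,15,13,16,8,10]
a[mid]=11<15: swap a[2],a[2]; lo=3,mid=3 → [7,12,11,18,6,9,17,4,15,13,16,8,10]
a[mid]=18>15: swap a[3],a[12]; hi=11 → [7,12,11,10,6,9,17,4,15,13,16,8,18]
a[mid]=10<15: swap a[3],a[3]; lo=4,mid=4 → [7,12,11,10,6,9,17,4,15,13,16,8,18]
a[mid]=6<15: swap a[4],a[4]; lo=5,mid=5 → [7,12,11,10,6,9,17,4,15,13,16,8,18]
a[mid]=9<15: swap a[5],a[5]; lo=6,mid=6 → [7,12,11,10,6,9,17,4,15,13,16,8,18]
a[mid]=17>15: swap a[6],a[11]; hi=10 → [7,12,11,10,6,9,8,4,15,13,16,17,18]
a[mid]=8<15: swap a[6],a[6]; lo=7,mid=7 → [7,12,11,10,6,9,8,4,15,13,16,17,18]
a[mid]=4<15: swap a[7],a[7]; lo=8,mid=8 → [7,12,11,10,6,9,8,4,15,13,16,17,18]
a[mid]=15=15: mid=9
a[mid]=13<15: swap a[8],a[9]; lo=9,mid=10 → [7,12,11,10,6,9,8,4,13,15,16,17,18]
a[mid]=16>15: swap a[10],a[10]; hi=9 → [7,12,11,10,6,9,8,4,13,15,16,17,18]
end: lo=9, hi=9; a = [7,12,11,10,6,9,8,4,13,15,16,17,18]

[7,12,11,10,6,9,8,4,13,15,16,17,18]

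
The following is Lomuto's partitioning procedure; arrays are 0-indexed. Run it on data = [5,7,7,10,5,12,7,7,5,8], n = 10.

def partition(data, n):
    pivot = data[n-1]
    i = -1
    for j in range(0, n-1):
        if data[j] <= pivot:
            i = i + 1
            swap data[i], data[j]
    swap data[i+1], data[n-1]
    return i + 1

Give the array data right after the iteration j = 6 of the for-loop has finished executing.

pivot = data[9] = 8; i = -1
j=0: data[0]=5 ≤ 8 → i=0, swap data[0],data[0] (no change) → [5,7,7,10,5,12,7,7,5,8]
j=1: data[1]=7 ≤ 8 → i=1, swap data[1],data[1] (no change) → [5,7,7,10,5,12,7,7,5,8]
j=2: data[2]=7 ≤ 8 → i=2, swap data[2],data[2] (no change) → [5,7,7,10,5,12,7,7,5,8]
j=3: data[3]=10 > 8 → no swap
j=4: data[4]=5 ≤ 8 → i=3, swap data[3],data[4] → [5,7,7,5,10,12,7,7,5,8]
j=5: data[5]=12 > 8 → no swap
j=6: data[6]=7 ≤ 8 → i=4, swap data[4],data[6] → [5,7,7,5,7,12,10,7,5,8]
(after j=6) data = [5,7,7,5,7,12,10,7,5,8]

[5,7,7,5,7,12,10,7,5,8]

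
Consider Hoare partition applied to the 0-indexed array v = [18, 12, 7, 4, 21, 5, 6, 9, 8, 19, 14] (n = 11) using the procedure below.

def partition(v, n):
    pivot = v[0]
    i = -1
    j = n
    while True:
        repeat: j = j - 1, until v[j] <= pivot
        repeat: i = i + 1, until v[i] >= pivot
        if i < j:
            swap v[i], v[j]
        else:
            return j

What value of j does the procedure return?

pivot=18
j stops at 10 (14), i stops at 0 (18); swap ⇒ [14, 12, 7, 4, 21, 5, 6, 9, 8, 19, 18]
j stops at 8 (8), i stops at 4 (21); swap ⇒ [14, 12, 7, 4, 8, 5, 6, 9, 21, 19, 18]
j stops at 7, i stops at 8; i≥j ⇒ return 7. v=[14, 12, 7, 4, 8, 5, 6, 9, 21, 19, 18]

7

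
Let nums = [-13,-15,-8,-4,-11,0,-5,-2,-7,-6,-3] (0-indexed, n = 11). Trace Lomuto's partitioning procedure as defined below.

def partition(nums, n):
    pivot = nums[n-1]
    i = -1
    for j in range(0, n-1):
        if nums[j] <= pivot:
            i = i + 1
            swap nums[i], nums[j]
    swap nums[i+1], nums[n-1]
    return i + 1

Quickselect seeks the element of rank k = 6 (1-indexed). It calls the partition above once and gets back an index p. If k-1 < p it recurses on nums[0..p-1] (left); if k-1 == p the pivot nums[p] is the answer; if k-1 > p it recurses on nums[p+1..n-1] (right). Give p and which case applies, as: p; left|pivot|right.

8; left

pivot = nums[10] = -3; i = -1
j=0: nums[0]=-13 ≤ -3 → i=0, swap nums[0],nums[0] (no change) → [-13,-15,-8,-4,-11,0,-5,-2,-7,-6,-3]
j=1: nums[1]=-15 ≤ -3 → i=1, swap nums[1],nums[1] (no change) → [-13,-15,-8,-4,-11,0,-5,-2,-7,-6,-3]
j=2: nums[2]=-8 ≤ -3 → i=2, swap nums[2],nums[2] (no change) → [-13,-15,-8,-4,-11,0,-5,-2,-7,-6,-3]
j=3: nums[3]=-4 ≤ -3 → i=3, swap nums[3],nums[3] (no change) → [-13,-15,-8,-4,-11,0,-5,-2,-7,-6,-3]
j=4: nums[4]=-11 ≤ -3 → i=4, swap nums[4],nums[4] (no change) → [-13,-15,-8,-4,-11,0,-5,-2,-7,-6,-3]
j=5: nums[5]=0 > -3 → no swap
j=6: nums[6]=-5 ≤ -3 → i=5, swap nums[5],nums[6] → [-13,-15,-8,-4,-11,-5,0,-2,-7,-6,-3]
j=7: nums[7]=-2 > -3 → no swap
j=8: nums[8]=-7 ≤ -3 → i=6, swap nums[6],nums[8] → [-13,-15,-8,-4,-11,-5,-7,-2,0,-6,-3]
j=9: nums[9]=-6 ≤ -3 → i=7, swap nums[7],nums[9] → [-13,-15,-8,-4,-11,-5,-7,-6,0,-2,-3]
final swap nums[8],nums[10] → [-13,-15,-8,-4,-11,-5,-7,-6,-3,-2,0]; return 8
p = 8; k-1 = 5 < 8 ⇒ left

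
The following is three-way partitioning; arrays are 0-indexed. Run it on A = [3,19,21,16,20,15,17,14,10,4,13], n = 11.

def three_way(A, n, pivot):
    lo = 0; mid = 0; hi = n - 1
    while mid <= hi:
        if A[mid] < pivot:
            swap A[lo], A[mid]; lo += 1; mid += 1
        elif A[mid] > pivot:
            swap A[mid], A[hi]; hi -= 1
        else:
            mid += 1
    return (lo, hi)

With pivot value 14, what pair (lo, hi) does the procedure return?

(4, 4)

pivot = 14; lo=0, mid=0, hi=10
A[mid]=3<14: swap A[0],A[0]; lo=1,mid=1 → [3,19,21,16,20,15,17,14,10,4,13]
A[mid]=19>14: swap A[1],A[10]; hi=9 → [3,13,21,16,20,15,17,14,10,4,19]
A[mid]=13<14: swap A[1],A[1]; lo=2,mid=2 → [3,13,21,16,20,15,17,14,10,4,19]
A[mid]=21>14: swap A[2],A[9]; hi=8 → [3,13,4,16,20,15,17,14,10,21,19]
A[mid]=4<14: swap A[2],A[2]; lo=3,mid=3 → [3,13,4,16,20,15,17,14,10,21,19]
A[mid]=16>14: swap A[3],A[8]; hi=7 → [3,13,4,10,20,15,17,14,16,21,19]
A[mid]=10<14: swap A[3],A[3]; lo=4,mid=4 → [3,13,4,10,20,15,17,14,16,21,19]
A[mid]=20>14: swap A[4],A[7]; hi=6 → [3,13,4,10,14,15,17,20,16,21,19]
A[mid]=14=14: mid=5
A[mid]=15>14: swap A[5],A[6]; hi=5 → [3,13,4,10,14,17,15,20,16,21,19]
A[mid]=17>14: swap A[5],A[5]; hi=4 → [3,13,4,10,14,17,15,20,16,21,19]
end: lo=4, hi=4; A = [3,13,4,10,14,17,15,20,16,21,19]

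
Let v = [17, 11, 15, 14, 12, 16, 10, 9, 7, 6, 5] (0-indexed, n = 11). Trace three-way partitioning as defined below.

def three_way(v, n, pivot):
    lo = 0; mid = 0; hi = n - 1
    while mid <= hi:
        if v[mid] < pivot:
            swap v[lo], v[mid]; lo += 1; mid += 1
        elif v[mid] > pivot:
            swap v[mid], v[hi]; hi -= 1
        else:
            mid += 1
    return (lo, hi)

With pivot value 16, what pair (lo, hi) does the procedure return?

lo=0 mid=0 hi=10
17>16: swap(0,10), hi=9 ⇒ [5, 11, 15, 14, 12, 16, 10, 9, 7, 6, 17]
5<16: swap(0,0), lo=1 mid=1 ⇒ [5, 11, 15, 14, 12, 16, 10, 9, 7, 6, 17]
11<16: swap(1,1), lo=2 mid=2 ⇒ [5, 11, 15, 14, 12, 16, 10, 9, 7, 6, 17]
15<16: swap(2,2), lo=3 mid=3 ⇒ [5, 11, 15, 14, 12, 16, 10, 9, 7, 6, 17]
14<16: swap(3,3), lo=4 mid=4 ⇒ [5, 11, 15, 14, 12, 16, 10, 9, 7, 6, 17]
12<16: swap(4,4), lo=5 mid=5 ⇒ [5, 11, 15, 14, 12, 16, 10, 9, 7, 6, 17]
16=16: mid=6
10<16: swap(5,6), lo=6 mid=7 ⇒ [5, 11, 15, 14, 12, 10, 16, 9, 7, 6, 17]
9<16: swap(6,7), lo=7 mid=8 ⇒ [5, 11, 15, 14, 12, 10, 9, 16, 7, 6, 17]
7<16: swap(7,8), lo=8 mid=9 ⇒ [5, 11, 15, 14, 12, 10, 9, 7, 16, 6, 17]
6<16: swap(8,9), lo=9 mid=10 ⇒ [5, 11, 15, 14, 12, 10, 9, 7, 6, 16, 17]
done. lo=9 hi=9; v=[5, 11, 15, 14, 12, 10, 9, 7, 6, 16, 17]

(9, 9)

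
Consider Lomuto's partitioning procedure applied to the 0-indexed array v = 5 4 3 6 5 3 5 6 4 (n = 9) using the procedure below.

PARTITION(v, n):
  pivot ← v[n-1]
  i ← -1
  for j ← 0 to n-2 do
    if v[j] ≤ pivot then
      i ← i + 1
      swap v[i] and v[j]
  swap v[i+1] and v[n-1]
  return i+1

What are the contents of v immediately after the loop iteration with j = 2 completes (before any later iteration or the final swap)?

4 3 5 6 5 3 5 6 4

pivot=4, i=-1
j=0: 5>4, skip
j=1: 4≤4, i=0, swap(0,1) ⇒ 4 5 3 6 5 3 5 6 4
j=2: 3≤4, i=1, swap(1,2) ⇒ 4 3 5 6 5 3 5 6 4
(after j=2) v = 4 3 5 6 5 3 5 6 4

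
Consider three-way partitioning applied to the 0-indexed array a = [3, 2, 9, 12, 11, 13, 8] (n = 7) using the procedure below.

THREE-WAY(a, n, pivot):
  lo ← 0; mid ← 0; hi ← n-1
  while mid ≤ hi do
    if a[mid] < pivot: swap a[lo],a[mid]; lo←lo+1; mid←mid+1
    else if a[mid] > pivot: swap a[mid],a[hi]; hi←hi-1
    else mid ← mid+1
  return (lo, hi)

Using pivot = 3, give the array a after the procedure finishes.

[2, 3, 12, 11, 13, 8, 9]

lo=0 mid=0 hi=6
3=3: mid=1
2<3: swap(0,1), lo=1 mid=2 ⇒ [2, 3, 9, 12, 11, 13, 8]
9>3: swap(2,6), hi=5 ⇒ [2, 3, 8, 12, 11, 13, 9]
8>3: swap(2,5), hi=4 ⇒ [2, 3, 13, 12, 11, 8, 9]
13>3: swap(2,4), hi=3 ⇒ [2, 3, 11, 12, 13, 8, 9]
11>3: swap(2,3), hi=2 ⇒ [2, 3, 12, 11, 13, 8, 9]
12>3: swap(2,2), hi=1 ⇒ [2, 3, 12, 11, 13, 8, 9]
done. lo=1 hi=1; a=[2, 3, 12, 11, 13, 8, 9]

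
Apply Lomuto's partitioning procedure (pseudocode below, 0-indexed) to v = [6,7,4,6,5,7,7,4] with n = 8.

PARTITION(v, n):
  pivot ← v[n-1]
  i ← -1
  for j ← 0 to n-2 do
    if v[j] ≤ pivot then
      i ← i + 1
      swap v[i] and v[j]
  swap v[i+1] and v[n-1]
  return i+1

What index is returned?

pivot = v[7] = 4; i = -1
j=0: v[0]=6 > 4 → no swap
j=1: v[1]=7 > 4 → no swap
j=2: v[2]=4 ≤ 4 → i=0, swap v[0],v[2] → [4,7,6,6,5,7,7,4]
j=3: v[3]=6 > 4 → no swap
j=4: v[4]=5 > 4 → no swap
j=5: v[5]=7 > 4 → no swap
j=6: v[6]=7 > 4 → no swap
final swap v[1],v[7] → [4,4,6,6,5,7,7,7]; return 1

1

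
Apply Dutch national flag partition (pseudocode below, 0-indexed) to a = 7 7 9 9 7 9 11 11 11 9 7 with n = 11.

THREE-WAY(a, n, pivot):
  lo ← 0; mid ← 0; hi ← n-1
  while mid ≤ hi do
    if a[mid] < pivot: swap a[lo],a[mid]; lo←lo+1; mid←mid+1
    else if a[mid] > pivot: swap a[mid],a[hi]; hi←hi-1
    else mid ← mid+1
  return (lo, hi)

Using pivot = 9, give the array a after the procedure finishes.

7 7 7 7 9 9 9 9 11 11 11

pivot = 9; lo=0, mid=0, hi=10
a[mid]=7<9: swap a[0],a[0]; lo=1,mid=1 → 7 7 9 9 7 9 11 11 11 9 7
a[mid]=7<9: swap a[1],a[1]; lo=2,mid=2 → 7 7 9 9 7 9 11 11 11 9 7
a[mid]=9=9: mid=3
a[mid]=9=9: mid=4
a[mid]=7<9: swap a[2],a[4]; lo=3,mid=5 → 7 7 7 9 9 9 11 11 11 9 7
a[mid]=9=9: mid=6
a[mid]=11>9: swap a[6],a[10]; hi=9 → 7 7 7 9 9 9 7 11 11 9 11
a[mid]=7<9: swap a[3],a[6]; lo=4,mid=7 → 7 7 7 7 9 9 9 11 11 9 11
a[mid]=11>9: swap a[7],a[9]; hi=8 → 7 7 7 7 9 9 9 9 11 11 11
a[mid]=9=9: mid=8
a[mid]=11>9: swap a[8],a[8]; hi=7 → 7 7 7 7 9 9 9 9 11 11 11
end: lo=4, hi=7; a = 7 7 7 7 9 9 9 9 11 11 11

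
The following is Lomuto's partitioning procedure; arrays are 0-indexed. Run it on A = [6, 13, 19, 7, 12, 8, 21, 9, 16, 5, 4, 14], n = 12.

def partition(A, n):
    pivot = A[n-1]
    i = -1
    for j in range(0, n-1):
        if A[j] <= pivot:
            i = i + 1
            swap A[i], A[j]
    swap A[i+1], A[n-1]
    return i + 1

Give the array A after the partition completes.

[6, 13, 7, 12, 8, 9, 5, 4, 14, 21, 19, 16]

pivot = A[11] = 14; i = -1
j=0: A[0]=6 ≤ 14 → i=0, swap A[0],A[0] (no change) → [6, 13, 19, 7, 12, 8, 21, 9, 16, 5, 4, 14]
j=1: A[1]=13 ≤ 14 → i=1, swap A[1],A[1] (no change) → [6, 13, 19, 7, 12, 8, 21, 9, 16, 5, 4, 14]
j=2: A[2]=19 > 14 → no swap
j=3: A[3]=7 ≤ 14 → i=2, swap A[2],A[3] → [6, 13, 7, 19, 12, 8, 21, 9, 16, 5, 4, 14]
j=4: A[4]=12 ≤ 14 → i=3, swap A[3],A[4] → [6, 13, 7, 12, 19, 8, 21, 9, 16, 5, 4, 14]
j=5: A[5]=8 ≤ 14 → i=4, swap A[4],A[5] → [6, 13, 7, 12, 8, 19, 21, 9, 16, 5, 4, 14]
j=6: A[6]=21 > 14 → no swap
j=7: A[7]=9 ≤ 14 → i=5, swap A[5],A[7] → [6, 13, 7, 12, 8, 9, 21, 19, 16, 5, 4, 14]
j=8: A[8]=16 > 14 → no swap
j=9: A[9]=5 ≤ 14 → i=6, swap A[6],A[9] → [6, 13, 7, 12, 8, 9, 5, 19, 16, 21, 4, 14]
j=10: A[10]=4 ≤ 14 → i=7, swap A[7],A[10] → [6, 13, 7, 12, 8, 9, 5, 4, 16, 21, 19, 14]
final swap A[8],A[11] → [6, 13, 7, 12, 8, 9, 5, 4, 14, 21, 19, 16]; return 8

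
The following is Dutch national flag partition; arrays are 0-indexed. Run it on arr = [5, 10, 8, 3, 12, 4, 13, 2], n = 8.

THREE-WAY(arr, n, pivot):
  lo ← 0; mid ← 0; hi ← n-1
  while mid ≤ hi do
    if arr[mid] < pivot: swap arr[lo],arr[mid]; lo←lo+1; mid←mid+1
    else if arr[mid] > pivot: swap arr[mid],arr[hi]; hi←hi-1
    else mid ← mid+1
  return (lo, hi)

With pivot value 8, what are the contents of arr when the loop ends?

[5, 2, 3, 4, 8, 13, 12, 10]

pivot = 8; lo=0, mid=0, hi=7
arr[mid]=5<8: swap arr[0],arr[0]; lo=1,mid=1 → [5, 10, 8, 3, 12, 4, 13, 2]
arr[mid]=10>8: swap arr[1],arr[7]; hi=6 → [5, 2, 8, 3, 12, 4, 13, 10]
arr[mid]=2<8: swap arr[1],arr[1]; lo=2,mid=2 → [5, 2, 8, 3, 12, 4, 13, 10]
arr[mid]=8=8: mid=3
arr[mid]=3<8: swap arr[2],arr[3]; lo=3,mid=4 → [5, 2, 3, 8, 12, 4, 13, 10]
arr[mid]=12>8: swap arr[4],arr[6]; hi=5 → [5, 2, 3, 8, 13, 4, 12, 10]
arr[mid]=13>8: swap arr[4],arr[5]; hi=4 → [5, 2, 3, 8, 4, 13, 12, 10]
arr[mid]=4<8: swap arr[3],arr[4]; lo=4,mid=5 → [5, 2, 3, 4, 8, 13, 12, 10]
end: lo=4, hi=4; arr = [5, 2, 3, 4, 8, 13, 12, 10]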